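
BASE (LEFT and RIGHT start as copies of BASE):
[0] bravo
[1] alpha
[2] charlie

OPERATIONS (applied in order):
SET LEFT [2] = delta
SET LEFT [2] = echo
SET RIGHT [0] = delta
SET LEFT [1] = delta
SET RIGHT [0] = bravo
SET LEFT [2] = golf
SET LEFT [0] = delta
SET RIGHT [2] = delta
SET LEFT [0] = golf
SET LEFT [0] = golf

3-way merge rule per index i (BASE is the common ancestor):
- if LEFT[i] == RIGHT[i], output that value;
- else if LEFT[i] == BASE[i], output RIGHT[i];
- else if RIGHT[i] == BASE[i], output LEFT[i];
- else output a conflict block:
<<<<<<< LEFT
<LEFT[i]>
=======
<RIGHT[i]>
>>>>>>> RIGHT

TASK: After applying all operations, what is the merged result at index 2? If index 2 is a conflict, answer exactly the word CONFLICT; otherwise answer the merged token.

Final LEFT:  [golf, delta, golf]
Final RIGHT: [bravo, alpha, delta]
i=0: L=golf, R=bravo=BASE -> take LEFT -> golf
i=1: L=delta, R=alpha=BASE -> take LEFT -> delta
i=2: BASE=charlie L=golf R=delta all differ -> CONFLICT
Index 2 -> CONFLICT

Answer: CONFLICT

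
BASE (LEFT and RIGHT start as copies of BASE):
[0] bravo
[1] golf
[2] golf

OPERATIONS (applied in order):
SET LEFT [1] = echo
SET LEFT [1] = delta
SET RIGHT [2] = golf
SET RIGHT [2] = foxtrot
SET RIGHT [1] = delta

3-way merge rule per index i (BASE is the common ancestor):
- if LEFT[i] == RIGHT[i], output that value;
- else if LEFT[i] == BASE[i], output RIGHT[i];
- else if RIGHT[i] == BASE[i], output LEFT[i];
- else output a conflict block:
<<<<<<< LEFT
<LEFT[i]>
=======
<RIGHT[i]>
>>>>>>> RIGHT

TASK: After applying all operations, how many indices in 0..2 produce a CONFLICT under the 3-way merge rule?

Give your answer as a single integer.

Answer: 0

Derivation:
Final LEFT:  [bravo, delta, golf]
Final RIGHT: [bravo, delta, foxtrot]
i=0: L=bravo R=bravo -> agree -> bravo
i=1: L=delta R=delta -> agree -> delta
i=2: L=golf=BASE, R=foxtrot -> take RIGHT -> foxtrot
Conflict count: 0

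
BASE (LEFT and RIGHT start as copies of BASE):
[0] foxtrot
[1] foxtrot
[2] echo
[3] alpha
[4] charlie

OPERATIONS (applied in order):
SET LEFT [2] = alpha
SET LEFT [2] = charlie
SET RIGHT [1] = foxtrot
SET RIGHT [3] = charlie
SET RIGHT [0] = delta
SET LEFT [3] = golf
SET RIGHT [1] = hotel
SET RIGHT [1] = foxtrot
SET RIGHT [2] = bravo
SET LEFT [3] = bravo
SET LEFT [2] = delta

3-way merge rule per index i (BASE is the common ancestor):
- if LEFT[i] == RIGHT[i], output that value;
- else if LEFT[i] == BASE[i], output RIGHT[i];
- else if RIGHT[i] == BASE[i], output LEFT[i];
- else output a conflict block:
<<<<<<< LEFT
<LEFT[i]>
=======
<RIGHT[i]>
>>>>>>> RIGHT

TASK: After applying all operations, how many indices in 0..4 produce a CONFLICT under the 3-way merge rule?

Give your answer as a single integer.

Answer: 2

Derivation:
Final LEFT:  [foxtrot, foxtrot, delta, bravo, charlie]
Final RIGHT: [delta, foxtrot, bravo, charlie, charlie]
i=0: L=foxtrot=BASE, R=delta -> take RIGHT -> delta
i=1: L=foxtrot R=foxtrot -> agree -> foxtrot
i=2: BASE=echo L=delta R=bravo all differ -> CONFLICT
i=3: BASE=alpha L=bravo R=charlie all differ -> CONFLICT
i=4: L=charlie R=charlie -> agree -> charlie
Conflict count: 2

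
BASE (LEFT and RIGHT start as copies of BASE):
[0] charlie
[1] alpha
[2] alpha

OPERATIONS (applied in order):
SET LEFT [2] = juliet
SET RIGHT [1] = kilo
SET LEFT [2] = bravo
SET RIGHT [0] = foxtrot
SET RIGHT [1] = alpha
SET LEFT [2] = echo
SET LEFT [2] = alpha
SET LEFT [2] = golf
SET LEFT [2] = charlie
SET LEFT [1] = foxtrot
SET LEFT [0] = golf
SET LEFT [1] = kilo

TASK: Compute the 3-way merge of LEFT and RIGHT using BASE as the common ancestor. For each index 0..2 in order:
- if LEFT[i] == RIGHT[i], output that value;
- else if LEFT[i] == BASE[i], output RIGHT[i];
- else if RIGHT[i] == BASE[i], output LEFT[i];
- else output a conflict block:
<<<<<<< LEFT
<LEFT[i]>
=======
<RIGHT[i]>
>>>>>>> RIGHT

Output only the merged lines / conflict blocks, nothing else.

Final LEFT:  [golf, kilo, charlie]
Final RIGHT: [foxtrot, alpha, alpha]
i=0: BASE=charlie L=golf R=foxtrot all differ -> CONFLICT
i=1: L=kilo, R=alpha=BASE -> take LEFT -> kilo
i=2: L=charlie, R=alpha=BASE -> take LEFT -> charlie

Answer: <<<<<<< LEFT
golf
=======
foxtrot
>>>>>>> RIGHT
kilo
charlie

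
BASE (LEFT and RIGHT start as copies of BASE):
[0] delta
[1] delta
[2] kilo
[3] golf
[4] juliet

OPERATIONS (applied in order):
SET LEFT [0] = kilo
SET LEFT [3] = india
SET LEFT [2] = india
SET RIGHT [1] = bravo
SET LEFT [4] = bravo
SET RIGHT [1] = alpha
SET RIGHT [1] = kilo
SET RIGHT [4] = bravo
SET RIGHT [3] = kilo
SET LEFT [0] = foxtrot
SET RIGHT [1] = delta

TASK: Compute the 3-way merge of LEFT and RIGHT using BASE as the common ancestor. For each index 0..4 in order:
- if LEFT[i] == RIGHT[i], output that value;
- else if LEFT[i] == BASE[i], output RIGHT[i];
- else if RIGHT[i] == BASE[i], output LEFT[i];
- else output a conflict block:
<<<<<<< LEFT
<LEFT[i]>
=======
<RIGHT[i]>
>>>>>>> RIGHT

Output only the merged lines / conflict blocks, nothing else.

Answer: foxtrot
delta
india
<<<<<<< LEFT
india
=======
kilo
>>>>>>> RIGHT
bravo

Derivation:
Final LEFT:  [foxtrot, delta, india, india, bravo]
Final RIGHT: [delta, delta, kilo, kilo, bravo]
i=0: L=foxtrot, R=delta=BASE -> take LEFT -> foxtrot
i=1: L=delta R=delta -> agree -> delta
i=2: L=india, R=kilo=BASE -> take LEFT -> india
i=3: BASE=golf L=india R=kilo all differ -> CONFLICT
i=4: L=bravo R=bravo -> agree -> bravo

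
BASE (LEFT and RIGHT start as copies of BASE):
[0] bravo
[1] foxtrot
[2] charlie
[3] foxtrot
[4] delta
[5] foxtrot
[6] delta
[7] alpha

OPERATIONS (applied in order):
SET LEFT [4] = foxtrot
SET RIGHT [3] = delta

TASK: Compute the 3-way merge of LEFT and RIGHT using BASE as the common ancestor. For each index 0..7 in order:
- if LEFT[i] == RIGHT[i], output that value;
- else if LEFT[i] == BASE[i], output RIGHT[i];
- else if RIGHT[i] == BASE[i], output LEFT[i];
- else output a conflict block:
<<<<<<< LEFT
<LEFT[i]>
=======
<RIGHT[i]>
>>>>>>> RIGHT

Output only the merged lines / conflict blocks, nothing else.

Answer: bravo
foxtrot
charlie
delta
foxtrot
foxtrot
delta
alpha

Derivation:
Final LEFT:  [bravo, foxtrot, charlie, foxtrot, foxtrot, foxtrot, delta, alpha]
Final RIGHT: [bravo, foxtrot, charlie, delta, delta, foxtrot, delta, alpha]
i=0: L=bravo R=bravo -> agree -> bravo
i=1: L=foxtrot R=foxtrot -> agree -> foxtrot
i=2: L=charlie R=charlie -> agree -> charlie
i=3: L=foxtrot=BASE, R=delta -> take RIGHT -> delta
i=4: L=foxtrot, R=delta=BASE -> take LEFT -> foxtrot
i=5: L=foxtrot R=foxtrot -> agree -> foxtrot
i=6: L=delta R=delta -> agree -> delta
i=7: L=alpha R=alpha -> agree -> alpha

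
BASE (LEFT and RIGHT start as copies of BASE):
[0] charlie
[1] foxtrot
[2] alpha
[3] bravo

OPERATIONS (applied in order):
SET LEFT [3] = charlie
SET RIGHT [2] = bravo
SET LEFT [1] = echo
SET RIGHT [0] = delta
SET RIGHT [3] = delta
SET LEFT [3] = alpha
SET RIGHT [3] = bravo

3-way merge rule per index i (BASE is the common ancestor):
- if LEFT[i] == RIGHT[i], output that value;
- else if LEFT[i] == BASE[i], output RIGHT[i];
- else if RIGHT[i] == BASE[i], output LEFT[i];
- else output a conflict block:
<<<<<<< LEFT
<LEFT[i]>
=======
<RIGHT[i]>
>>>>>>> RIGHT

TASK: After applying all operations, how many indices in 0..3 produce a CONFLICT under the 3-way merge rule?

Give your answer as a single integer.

Answer: 0

Derivation:
Final LEFT:  [charlie, echo, alpha, alpha]
Final RIGHT: [delta, foxtrot, bravo, bravo]
i=0: L=charlie=BASE, R=delta -> take RIGHT -> delta
i=1: L=echo, R=foxtrot=BASE -> take LEFT -> echo
i=2: L=alpha=BASE, R=bravo -> take RIGHT -> bravo
i=3: L=alpha, R=bravo=BASE -> take LEFT -> alpha
Conflict count: 0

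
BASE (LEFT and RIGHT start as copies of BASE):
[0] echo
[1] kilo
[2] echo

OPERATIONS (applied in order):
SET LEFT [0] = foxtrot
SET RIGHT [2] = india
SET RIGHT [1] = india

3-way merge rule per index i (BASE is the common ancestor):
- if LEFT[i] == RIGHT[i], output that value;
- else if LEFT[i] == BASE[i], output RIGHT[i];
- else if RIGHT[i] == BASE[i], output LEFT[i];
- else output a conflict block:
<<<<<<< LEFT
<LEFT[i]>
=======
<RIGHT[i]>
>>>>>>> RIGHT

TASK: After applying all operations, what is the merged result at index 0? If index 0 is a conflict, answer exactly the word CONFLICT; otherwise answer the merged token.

Answer: foxtrot

Derivation:
Final LEFT:  [foxtrot, kilo, echo]
Final RIGHT: [echo, india, india]
i=0: L=foxtrot, R=echo=BASE -> take LEFT -> foxtrot
i=1: L=kilo=BASE, R=india -> take RIGHT -> india
i=2: L=echo=BASE, R=india -> take RIGHT -> india
Index 0 -> foxtrot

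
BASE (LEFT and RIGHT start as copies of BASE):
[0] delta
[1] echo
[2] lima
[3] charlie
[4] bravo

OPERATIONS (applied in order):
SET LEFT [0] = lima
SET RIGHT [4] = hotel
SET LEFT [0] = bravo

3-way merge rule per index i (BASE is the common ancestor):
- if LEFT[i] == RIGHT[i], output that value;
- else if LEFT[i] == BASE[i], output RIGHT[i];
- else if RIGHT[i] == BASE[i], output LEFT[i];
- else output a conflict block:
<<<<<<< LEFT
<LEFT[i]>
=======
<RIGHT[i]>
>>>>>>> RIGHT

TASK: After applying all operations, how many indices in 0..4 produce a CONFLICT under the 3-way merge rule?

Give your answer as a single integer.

Final LEFT:  [bravo, echo, lima, charlie, bravo]
Final RIGHT: [delta, echo, lima, charlie, hotel]
i=0: L=bravo, R=delta=BASE -> take LEFT -> bravo
i=1: L=echo R=echo -> agree -> echo
i=2: L=lima R=lima -> agree -> lima
i=3: L=charlie R=charlie -> agree -> charlie
i=4: L=bravo=BASE, R=hotel -> take RIGHT -> hotel
Conflict count: 0

Answer: 0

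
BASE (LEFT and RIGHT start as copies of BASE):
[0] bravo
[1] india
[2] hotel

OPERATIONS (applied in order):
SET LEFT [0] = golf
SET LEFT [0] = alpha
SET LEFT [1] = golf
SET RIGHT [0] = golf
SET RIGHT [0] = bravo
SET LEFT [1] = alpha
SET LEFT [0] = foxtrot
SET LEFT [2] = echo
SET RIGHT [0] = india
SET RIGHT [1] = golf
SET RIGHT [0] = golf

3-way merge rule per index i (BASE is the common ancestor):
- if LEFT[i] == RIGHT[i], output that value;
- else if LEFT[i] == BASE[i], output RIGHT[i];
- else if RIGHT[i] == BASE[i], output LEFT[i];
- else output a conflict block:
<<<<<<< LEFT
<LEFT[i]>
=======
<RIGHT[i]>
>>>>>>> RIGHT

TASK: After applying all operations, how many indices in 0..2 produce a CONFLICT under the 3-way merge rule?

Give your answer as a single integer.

Answer: 2

Derivation:
Final LEFT:  [foxtrot, alpha, echo]
Final RIGHT: [golf, golf, hotel]
i=0: BASE=bravo L=foxtrot R=golf all differ -> CONFLICT
i=1: BASE=india L=alpha R=golf all differ -> CONFLICT
i=2: L=echo, R=hotel=BASE -> take LEFT -> echo
Conflict count: 2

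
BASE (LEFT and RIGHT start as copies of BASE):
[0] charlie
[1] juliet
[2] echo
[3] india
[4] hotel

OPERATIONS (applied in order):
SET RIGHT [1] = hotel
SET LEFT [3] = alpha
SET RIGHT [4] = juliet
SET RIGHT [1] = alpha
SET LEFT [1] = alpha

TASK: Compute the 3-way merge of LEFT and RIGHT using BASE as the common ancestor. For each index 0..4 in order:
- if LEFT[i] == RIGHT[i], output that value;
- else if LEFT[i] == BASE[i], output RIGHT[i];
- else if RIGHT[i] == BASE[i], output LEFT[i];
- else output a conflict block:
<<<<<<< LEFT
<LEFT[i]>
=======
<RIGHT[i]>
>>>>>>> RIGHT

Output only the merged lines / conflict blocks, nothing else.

Answer: charlie
alpha
echo
alpha
juliet

Derivation:
Final LEFT:  [charlie, alpha, echo, alpha, hotel]
Final RIGHT: [charlie, alpha, echo, india, juliet]
i=0: L=charlie R=charlie -> agree -> charlie
i=1: L=alpha R=alpha -> agree -> alpha
i=2: L=echo R=echo -> agree -> echo
i=3: L=alpha, R=india=BASE -> take LEFT -> alpha
i=4: L=hotel=BASE, R=juliet -> take RIGHT -> juliet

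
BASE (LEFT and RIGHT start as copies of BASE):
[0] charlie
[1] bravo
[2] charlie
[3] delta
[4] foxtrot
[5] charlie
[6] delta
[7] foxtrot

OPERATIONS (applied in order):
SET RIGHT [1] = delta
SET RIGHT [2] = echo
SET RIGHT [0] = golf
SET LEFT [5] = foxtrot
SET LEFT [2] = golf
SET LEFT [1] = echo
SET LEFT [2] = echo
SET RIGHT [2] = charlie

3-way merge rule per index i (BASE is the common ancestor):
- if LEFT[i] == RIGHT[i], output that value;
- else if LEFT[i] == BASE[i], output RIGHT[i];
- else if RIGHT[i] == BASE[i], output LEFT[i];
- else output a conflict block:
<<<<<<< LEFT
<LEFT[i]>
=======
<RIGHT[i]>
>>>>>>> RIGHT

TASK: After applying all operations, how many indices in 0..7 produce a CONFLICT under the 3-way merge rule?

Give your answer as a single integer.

Answer: 1

Derivation:
Final LEFT:  [charlie, echo, echo, delta, foxtrot, foxtrot, delta, foxtrot]
Final RIGHT: [golf, delta, charlie, delta, foxtrot, charlie, delta, foxtrot]
i=0: L=charlie=BASE, R=golf -> take RIGHT -> golf
i=1: BASE=bravo L=echo R=delta all differ -> CONFLICT
i=2: L=echo, R=charlie=BASE -> take LEFT -> echo
i=3: L=delta R=delta -> agree -> delta
i=4: L=foxtrot R=foxtrot -> agree -> foxtrot
i=5: L=foxtrot, R=charlie=BASE -> take LEFT -> foxtrot
i=6: L=delta R=delta -> agree -> delta
i=7: L=foxtrot R=foxtrot -> agree -> foxtrot
Conflict count: 1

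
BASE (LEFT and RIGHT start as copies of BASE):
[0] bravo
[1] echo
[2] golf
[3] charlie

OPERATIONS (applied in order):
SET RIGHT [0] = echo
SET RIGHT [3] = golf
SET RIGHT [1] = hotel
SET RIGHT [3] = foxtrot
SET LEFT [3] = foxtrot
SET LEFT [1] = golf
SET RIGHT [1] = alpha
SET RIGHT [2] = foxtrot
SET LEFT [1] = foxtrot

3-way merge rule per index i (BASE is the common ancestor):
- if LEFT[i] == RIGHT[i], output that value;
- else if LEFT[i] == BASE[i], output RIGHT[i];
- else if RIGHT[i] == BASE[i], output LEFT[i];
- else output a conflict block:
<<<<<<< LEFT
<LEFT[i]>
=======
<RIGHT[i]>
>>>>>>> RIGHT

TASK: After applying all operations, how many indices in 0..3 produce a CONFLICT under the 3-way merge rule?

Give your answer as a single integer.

Answer: 1

Derivation:
Final LEFT:  [bravo, foxtrot, golf, foxtrot]
Final RIGHT: [echo, alpha, foxtrot, foxtrot]
i=0: L=bravo=BASE, R=echo -> take RIGHT -> echo
i=1: BASE=echo L=foxtrot R=alpha all differ -> CONFLICT
i=2: L=golf=BASE, R=foxtrot -> take RIGHT -> foxtrot
i=3: L=foxtrot R=foxtrot -> agree -> foxtrot
Conflict count: 1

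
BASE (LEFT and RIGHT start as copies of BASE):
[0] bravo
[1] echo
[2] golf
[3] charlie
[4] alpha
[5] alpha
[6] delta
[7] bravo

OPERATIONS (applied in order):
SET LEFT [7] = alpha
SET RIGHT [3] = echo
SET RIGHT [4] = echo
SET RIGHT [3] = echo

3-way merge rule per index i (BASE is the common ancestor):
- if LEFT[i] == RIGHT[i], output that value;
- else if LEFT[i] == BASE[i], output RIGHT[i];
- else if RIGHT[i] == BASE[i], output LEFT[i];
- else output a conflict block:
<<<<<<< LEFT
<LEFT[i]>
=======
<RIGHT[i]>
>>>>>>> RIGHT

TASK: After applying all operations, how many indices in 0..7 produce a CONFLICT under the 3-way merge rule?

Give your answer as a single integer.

Answer: 0

Derivation:
Final LEFT:  [bravo, echo, golf, charlie, alpha, alpha, delta, alpha]
Final RIGHT: [bravo, echo, golf, echo, echo, alpha, delta, bravo]
i=0: L=bravo R=bravo -> agree -> bravo
i=1: L=echo R=echo -> agree -> echo
i=2: L=golf R=golf -> agree -> golf
i=3: L=charlie=BASE, R=echo -> take RIGHT -> echo
i=4: L=alpha=BASE, R=echo -> take RIGHT -> echo
i=5: L=alpha R=alpha -> agree -> alpha
i=6: L=delta R=delta -> agree -> delta
i=7: L=alpha, R=bravo=BASE -> take LEFT -> alpha
Conflict count: 0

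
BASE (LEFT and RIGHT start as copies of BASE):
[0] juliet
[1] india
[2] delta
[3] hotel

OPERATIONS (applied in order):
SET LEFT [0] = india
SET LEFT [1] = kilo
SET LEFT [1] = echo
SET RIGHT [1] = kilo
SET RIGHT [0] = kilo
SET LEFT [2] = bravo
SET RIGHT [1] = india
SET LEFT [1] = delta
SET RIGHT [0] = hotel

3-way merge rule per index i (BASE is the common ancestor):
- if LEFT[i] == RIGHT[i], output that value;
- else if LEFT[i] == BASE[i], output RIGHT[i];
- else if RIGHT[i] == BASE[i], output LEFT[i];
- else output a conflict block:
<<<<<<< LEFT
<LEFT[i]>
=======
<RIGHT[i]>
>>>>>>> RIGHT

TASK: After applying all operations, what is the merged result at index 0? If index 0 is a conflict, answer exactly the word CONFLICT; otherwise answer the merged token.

Answer: CONFLICT

Derivation:
Final LEFT:  [india, delta, bravo, hotel]
Final RIGHT: [hotel, india, delta, hotel]
i=0: BASE=juliet L=india R=hotel all differ -> CONFLICT
i=1: L=delta, R=india=BASE -> take LEFT -> delta
i=2: L=bravo, R=delta=BASE -> take LEFT -> bravo
i=3: L=hotel R=hotel -> agree -> hotel
Index 0 -> CONFLICT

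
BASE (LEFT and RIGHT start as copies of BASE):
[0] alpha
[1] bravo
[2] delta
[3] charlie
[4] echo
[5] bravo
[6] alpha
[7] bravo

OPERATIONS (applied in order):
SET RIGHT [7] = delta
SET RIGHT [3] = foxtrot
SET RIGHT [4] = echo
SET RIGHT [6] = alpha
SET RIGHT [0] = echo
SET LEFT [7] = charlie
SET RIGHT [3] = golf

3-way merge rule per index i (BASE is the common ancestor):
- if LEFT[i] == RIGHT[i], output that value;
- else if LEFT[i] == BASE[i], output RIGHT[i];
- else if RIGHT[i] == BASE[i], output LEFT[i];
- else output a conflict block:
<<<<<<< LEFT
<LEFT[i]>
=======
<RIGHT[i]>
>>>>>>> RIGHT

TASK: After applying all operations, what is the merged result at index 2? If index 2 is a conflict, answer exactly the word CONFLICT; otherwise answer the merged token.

Answer: delta

Derivation:
Final LEFT:  [alpha, bravo, delta, charlie, echo, bravo, alpha, charlie]
Final RIGHT: [echo, bravo, delta, golf, echo, bravo, alpha, delta]
i=0: L=alpha=BASE, R=echo -> take RIGHT -> echo
i=1: L=bravo R=bravo -> agree -> bravo
i=2: L=delta R=delta -> agree -> delta
i=3: L=charlie=BASE, R=golf -> take RIGHT -> golf
i=4: L=echo R=echo -> agree -> echo
i=5: L=bravo R=bravo -> agree -> bravo
i=6: L=alpha R=alpha -> agree -> alpha
i=7: BASE=bravo L=charlie R=delta all differ -> CONFLICT
Index 2 -> delta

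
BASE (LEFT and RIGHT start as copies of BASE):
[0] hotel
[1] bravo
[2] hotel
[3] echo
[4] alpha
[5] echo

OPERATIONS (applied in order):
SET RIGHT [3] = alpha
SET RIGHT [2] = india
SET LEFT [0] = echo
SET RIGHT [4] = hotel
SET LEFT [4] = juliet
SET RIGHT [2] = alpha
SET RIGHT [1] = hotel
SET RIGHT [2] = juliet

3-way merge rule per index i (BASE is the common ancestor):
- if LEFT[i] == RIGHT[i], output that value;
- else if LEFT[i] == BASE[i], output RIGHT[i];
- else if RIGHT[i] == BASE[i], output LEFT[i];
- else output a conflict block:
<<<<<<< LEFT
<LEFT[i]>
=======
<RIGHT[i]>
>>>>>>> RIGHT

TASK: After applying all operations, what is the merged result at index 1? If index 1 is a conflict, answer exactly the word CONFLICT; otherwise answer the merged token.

Answer: hotel

Derivation:
Final LEFT:  [echo, bravo, hotel, echo, juliet, echo]
Final RIGHT: [hotel, hotel, juliet, alpha, hotel, echo]
i=0: L=echo, R=hotel=BASE -> take LEFT -> echo
i=1: L=bravo=BASE, R=hotel -> take RIGHT -> hotel
i=2: L=hotel=BASE, R=juliet -> take RIGHT -> juliet
i=3: L=echo=BASE, R=alpha -> take RIGHT -> alpha
i=4: BASE=alpha L=juliet R=hotel all differ -> CONFLICT
i=5: L=echo R=echo -> agree -> echo
Index 1 -> hotel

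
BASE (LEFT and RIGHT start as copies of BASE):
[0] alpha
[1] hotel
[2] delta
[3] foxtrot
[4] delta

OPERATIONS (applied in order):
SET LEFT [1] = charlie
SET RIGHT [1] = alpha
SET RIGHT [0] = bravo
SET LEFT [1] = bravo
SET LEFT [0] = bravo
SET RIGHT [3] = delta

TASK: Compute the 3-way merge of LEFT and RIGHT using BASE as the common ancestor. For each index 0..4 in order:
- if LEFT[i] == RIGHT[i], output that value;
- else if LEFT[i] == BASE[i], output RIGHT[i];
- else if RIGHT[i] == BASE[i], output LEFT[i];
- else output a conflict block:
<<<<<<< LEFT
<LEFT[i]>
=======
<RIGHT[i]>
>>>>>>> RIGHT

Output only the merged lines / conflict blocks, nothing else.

Final LEFT:  [bravo, bravo, delta, foxtrot, delta]
Final RIGHT: [bravo, alpha, delta, delta, delta]
i=0: L=bravo R=bravo -> agree -> bravo
i=1: BASE=hotel L=bravo R=alpha all differ -> CONFLICT
i=2: L=delta R=delta -> agree -> delta
i=3: L=foxtrot=BASE, R=delta -> take RIGHT -> delta
i=4: L=delta R=delta -> agree -> delta

Answer: bravo
<<<<<<< LEFT
bravo
=======
alpha
>>>>>>> RIGHT
delta
delta
delta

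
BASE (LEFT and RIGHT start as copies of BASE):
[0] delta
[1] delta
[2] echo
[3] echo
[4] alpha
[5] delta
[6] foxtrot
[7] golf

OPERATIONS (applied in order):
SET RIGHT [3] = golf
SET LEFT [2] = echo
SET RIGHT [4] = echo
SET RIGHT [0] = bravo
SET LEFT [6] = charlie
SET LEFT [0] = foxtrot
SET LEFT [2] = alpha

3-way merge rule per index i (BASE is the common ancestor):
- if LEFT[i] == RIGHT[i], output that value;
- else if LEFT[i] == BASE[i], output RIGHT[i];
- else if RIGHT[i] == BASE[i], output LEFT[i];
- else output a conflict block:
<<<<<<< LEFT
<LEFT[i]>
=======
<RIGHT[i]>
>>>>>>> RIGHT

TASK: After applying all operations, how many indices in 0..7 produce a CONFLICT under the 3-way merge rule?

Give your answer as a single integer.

Answer: 1

Derivation:
Final LEFT:  [foxtrot, delta, alpha, echo, alpha, delta, charlie, golf]
Final RIGHT: [bravo, delta, echo, golf, echo, delta, foxtrot, golf]
i=0: BASE=delta L=foxtrot R=bravo all differ -> CONFLICT
i=1: L=delta R=delta -> agree -> delta
i=2: L=alpha, R=echo=BASE -> take LEFT -> alpha
i=3: L=echo=BASE, R=golf -> take RIGHT -> golf
i=4: L=alpha=BASE, R=echo -> take RIGHT -> echo
i=5: L=delta R=delta -> agree -> delta
i=6: L=charlie, R=foxtrot=BASE -> take LEFT -> charlie
i=7: L=golf R=golf -> agree -> golf
Conflict count: 1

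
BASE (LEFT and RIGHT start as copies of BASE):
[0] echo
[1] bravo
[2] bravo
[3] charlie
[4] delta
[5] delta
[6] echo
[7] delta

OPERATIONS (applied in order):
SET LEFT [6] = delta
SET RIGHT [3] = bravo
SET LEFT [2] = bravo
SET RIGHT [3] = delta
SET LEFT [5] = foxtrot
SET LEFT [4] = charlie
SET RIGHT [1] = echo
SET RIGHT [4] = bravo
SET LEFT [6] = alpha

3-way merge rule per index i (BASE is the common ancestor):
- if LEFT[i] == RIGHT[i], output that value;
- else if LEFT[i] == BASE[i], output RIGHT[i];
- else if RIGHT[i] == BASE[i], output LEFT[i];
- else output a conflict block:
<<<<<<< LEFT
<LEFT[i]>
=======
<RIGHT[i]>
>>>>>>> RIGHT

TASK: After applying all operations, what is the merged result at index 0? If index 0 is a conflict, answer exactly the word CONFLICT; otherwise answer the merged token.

Answer: echo

Derivation:
Final LEFT:  [echo, bravo, bravo, charlie, charlie, foxtrot, alpha, delta]
Final RIGHT: [echo, echo, bravo, delta, bravo, delta, echo, delta]
i=0: L=echo R=echo -> agree -> echo
i=1: L=bravo=BASE, R=echo -> take RIGHT -> echo
i=2: L=bravo R=bravo -> agree -> bravo
i=3: L=charlie=BASE, R=delta -> take RIGHT -> delta
i=4: BASE=delta L=charlie R=bravo all differ -> CONFLICT
i=5: L=foxtrot, R=delta=BASE -> take LEFT -> foxtrot
i=6: L=alpha, R=echo=BASE -> take LEFT -> alpha
i=7: L=delta R=delta -> agree -> delta
Index 0 -> echo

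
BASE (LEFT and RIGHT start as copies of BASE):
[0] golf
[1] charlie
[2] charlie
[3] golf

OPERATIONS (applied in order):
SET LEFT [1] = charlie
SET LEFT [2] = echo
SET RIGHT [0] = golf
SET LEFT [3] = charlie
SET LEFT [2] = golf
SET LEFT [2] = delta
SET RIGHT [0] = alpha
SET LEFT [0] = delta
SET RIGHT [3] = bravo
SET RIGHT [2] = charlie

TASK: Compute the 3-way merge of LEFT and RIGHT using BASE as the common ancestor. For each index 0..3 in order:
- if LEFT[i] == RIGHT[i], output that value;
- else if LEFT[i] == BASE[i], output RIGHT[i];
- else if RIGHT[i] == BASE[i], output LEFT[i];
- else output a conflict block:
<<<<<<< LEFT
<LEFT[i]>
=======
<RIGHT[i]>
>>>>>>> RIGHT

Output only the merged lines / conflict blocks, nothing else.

Answer: <<<<<<< LEFT
delta
=======
alpha
>>>>>>> RIGHT
charlie
delta
<<<<<<< LEFT
charlie
=======
bravo
>>>>>>> RIGHT

Derivation:
Final LEFT:  [delta, charlie, delta, charlie]
Final RIGHT: [alpha, charlie, charlie, bravo]
i=0: BASE=golf L=delta R=alpha all differ -> CONFLICT
i=1: L=charlie R=charlie -> agree -> charlie
i=2: L=delta, R=charlie=BASE -> take LEFT -> delta
i=3: BASE=golf L=charlie R=bravo all differ -> CONFLICT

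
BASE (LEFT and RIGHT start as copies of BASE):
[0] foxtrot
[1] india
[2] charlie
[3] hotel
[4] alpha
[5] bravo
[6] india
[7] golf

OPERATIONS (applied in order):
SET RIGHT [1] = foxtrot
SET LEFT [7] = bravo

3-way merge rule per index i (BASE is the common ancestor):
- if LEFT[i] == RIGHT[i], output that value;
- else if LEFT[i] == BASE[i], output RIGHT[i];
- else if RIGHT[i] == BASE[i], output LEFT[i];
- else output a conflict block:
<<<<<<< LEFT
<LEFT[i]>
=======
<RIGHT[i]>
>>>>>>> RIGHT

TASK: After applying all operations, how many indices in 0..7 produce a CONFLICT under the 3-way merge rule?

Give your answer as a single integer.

Answer: 0

Derivation:
Final LEFT:  [foxtrot, india, charlie, hotel, alpha, bravo, india, bravo]
Final RIGHT: [foxtrot, foxtrot, charlie, hotel, alpha, bravo, india, golf]
i=0: L=foxtrot R=foxtrot -> agree -> foxtrot
i=1: L=india=BASE, R=foxtrot -> take RIGHT -> foxtrot
i=2: L=charlie R=charlie -> agree -> charlie
i=3: L=hotel R=hotel -> agree -> hotel
i=4: L=alpha R=alpha -> agree -> alpha
i=5: L=bravo R=bravo -> agree -> bravo
i=6: L=india R=india -> agree -> india
i=7: L=bravo, R=golf=BASE -> take LEFT -> bravo
Conflict count: 0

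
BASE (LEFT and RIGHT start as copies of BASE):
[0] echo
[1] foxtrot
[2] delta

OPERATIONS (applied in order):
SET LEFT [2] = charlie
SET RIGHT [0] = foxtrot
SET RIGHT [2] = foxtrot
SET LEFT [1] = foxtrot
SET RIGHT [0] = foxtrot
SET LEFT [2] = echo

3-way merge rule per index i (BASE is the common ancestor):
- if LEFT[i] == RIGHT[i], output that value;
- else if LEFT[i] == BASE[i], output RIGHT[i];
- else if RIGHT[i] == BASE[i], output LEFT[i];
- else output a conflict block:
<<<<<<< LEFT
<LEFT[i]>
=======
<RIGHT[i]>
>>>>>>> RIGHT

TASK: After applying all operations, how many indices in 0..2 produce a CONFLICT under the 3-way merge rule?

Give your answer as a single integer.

Answer: 1

Derivation:
Final LEFT:  [echo, foxtrot, echo]
Final RIGHT: [foxtrot, foxtrot, foxtrot]
i=0: L=echo=BASE, R=foxtrot -> take RIGHT -> foxtrot
i=1: L=foxtrot R=foxtrot -> agree -> foxtrot
i=2: BASE=delta L=echo R=foxtrot all differ -> CONFLICT
Conflict count: 1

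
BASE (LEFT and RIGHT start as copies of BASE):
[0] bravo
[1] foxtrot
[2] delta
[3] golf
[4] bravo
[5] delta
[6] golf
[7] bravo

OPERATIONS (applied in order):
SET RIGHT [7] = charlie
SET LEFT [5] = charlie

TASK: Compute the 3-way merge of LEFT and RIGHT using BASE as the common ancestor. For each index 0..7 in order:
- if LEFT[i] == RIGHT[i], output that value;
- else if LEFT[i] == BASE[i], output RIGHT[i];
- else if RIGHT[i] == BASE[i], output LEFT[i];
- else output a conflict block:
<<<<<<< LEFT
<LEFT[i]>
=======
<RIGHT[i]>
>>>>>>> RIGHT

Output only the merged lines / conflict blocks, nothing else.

Answer: bravo
foxtrot
delta
golf
bravo
charlie
golf
charlie

Derivation:
Final LEFT:  [bravo, foxtrot, delta, golf, bravo, charlie, golf, bravo]
Final RIGHT: [bravo, foxtrot, delta, golf, bravo, delta, golf, charlie]
i=0: L=bravo R=bravo -> agree -> bravo
i=1: L=foxtrot R=foxtrot -> agree -> foxtrot
i=2: L=delta R=delta -> agree -> delta
i=3: L=golf R=golf -> agree -> golf
i=4: L=bravo R=bravo -> agree -> bravo
i=5: L=charlie, R=delta=BASE -> take LEFT -> charlie
i=6: L=golf R=golf -> agree -> golf
i=7: L=bravo=BASE, R=charlie -> take RIGHT -> charlie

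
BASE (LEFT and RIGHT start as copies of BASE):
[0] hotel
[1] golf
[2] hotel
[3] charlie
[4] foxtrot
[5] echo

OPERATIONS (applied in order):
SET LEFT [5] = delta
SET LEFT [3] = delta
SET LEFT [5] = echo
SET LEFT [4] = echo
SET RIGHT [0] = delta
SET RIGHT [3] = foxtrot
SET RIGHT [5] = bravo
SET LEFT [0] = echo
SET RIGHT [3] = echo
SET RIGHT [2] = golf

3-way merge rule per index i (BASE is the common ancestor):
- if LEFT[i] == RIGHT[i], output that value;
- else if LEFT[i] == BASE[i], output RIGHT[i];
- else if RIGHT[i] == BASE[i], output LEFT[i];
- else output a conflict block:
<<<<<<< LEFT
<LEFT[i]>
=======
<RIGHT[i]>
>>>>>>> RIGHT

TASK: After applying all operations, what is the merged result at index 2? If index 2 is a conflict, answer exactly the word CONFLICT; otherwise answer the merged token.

Answer: golf

Derivation:
Final LEFT:  [echo, golf, hotel, delta, echo, echo]
Final RIGHT: [delta, golf, golf, echo, foxtrot, bravo]
i=0: BASE=hotel L=echo R=delta all differ -> CONFLICT
i=1: L=golf R=golf -> agree -> golf
i=2: L=hotel=BASE, R=golf -> take RIGHT -> golf
i=3: BASE=charlie L=delta R=echo all differ -> CONFLICT
i=4: L=echo, R=foxtrot=BASE -> take LEFT -> echo
i=5: L=echo=BASE, R=bravo -> take RIGHT -> bravo
Index 2 -> golf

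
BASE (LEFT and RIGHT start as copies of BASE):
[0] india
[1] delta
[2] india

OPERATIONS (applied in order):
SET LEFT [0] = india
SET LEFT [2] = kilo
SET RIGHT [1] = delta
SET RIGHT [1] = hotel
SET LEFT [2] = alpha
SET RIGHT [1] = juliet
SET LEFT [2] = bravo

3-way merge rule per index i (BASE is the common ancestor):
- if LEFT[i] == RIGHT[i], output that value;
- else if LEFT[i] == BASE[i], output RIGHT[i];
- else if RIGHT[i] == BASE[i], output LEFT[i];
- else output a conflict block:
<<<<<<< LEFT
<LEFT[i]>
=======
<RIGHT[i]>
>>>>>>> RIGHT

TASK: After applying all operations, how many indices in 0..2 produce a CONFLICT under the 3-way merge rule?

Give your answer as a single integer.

Answer: 0

Derivation:
Final LEFT:  [india, delta, bravo]
Final RIGHT: [india, juliet, india]
i=0: L=india R=india -> agree -> india
i=1: L=delta=BASE, R=juliet -> take RIGHT -> juliet
i=2: L=bravo, R=india=BASE -> take LEFT -> bravo
Conflict count: 0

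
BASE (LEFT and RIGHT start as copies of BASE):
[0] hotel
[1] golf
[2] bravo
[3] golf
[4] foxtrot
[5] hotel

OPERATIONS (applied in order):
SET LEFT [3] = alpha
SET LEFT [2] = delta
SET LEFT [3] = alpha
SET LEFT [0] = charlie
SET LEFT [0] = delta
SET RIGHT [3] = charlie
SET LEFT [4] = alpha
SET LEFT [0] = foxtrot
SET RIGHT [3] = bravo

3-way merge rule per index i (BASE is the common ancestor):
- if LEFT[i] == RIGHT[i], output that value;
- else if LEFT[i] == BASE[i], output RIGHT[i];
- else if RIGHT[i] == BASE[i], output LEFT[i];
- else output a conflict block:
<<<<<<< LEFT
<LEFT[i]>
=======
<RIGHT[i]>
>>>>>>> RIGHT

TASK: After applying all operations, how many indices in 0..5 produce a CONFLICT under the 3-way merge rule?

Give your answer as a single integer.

Final LEFT:  [foxtrot, golf, delta, alpha, alpha, hotel]
Final RIGHT: [hotel, golf, bravo, bravo, foxtrot, hotel]
i=0: L=foxtrot, R=hotel=BASE -> take LEFT -> foxtrot
i=1: L=golf R=golf -> agree -> golf
i=2: L=delta, R=bravo=BASE -> take LEFT -> delta
i=3: BASE=golf L=alpha R=bravo all differ -> CONFLICT
i=4: L=alpha, R=foxtrot=BASE -> take LEFT -> alpha
i=5: L=hotel R=hotel -> agree -> hotel
Conflict count: 1

Answer: 1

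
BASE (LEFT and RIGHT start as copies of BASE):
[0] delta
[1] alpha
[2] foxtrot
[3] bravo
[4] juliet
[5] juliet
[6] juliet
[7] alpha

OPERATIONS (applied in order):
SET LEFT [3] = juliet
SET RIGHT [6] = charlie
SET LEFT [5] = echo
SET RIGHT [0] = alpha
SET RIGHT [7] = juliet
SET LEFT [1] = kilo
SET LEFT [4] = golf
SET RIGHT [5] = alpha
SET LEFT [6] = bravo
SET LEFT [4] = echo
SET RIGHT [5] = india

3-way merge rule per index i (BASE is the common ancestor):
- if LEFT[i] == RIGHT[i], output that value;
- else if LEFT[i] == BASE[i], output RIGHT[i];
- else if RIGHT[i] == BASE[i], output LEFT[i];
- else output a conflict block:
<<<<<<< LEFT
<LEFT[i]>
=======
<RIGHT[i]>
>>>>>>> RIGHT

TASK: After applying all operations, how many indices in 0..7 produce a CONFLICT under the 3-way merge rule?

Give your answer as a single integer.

Answer: 2

Derivation:
Final LEFT:  [delta, kilo, foxtrot, juliet, echo, echo, bravo, alpha]
Final RIGHT: [alpha, alpha, foxtrot, bravo, juliet, india, charlie, juliet]
i=0: L=delta=BASE, R=alpha -> take RIGHT -> alpha
i=1: L=kilo, R=alpha=BASE -> take LEFT -> kilo
i=2: L=foxtrot R=foxtrot -> agree -> foxtrot
i=3: L=juliet, R=bravo=BASE -> take LEFT -> juliet
i=4: L=echo, R=juliet=BASE -> take LEFT -> echo
i=5: BASE=juliet L=echo R=india all differ -> CONFLICT
i=6: BASE=juliet L=bravo R=charlie all differ -> CONFLICT
i=7: L=alpha=BASE, R=juliet -> take RIGHT -> juliet
Conflict count: 2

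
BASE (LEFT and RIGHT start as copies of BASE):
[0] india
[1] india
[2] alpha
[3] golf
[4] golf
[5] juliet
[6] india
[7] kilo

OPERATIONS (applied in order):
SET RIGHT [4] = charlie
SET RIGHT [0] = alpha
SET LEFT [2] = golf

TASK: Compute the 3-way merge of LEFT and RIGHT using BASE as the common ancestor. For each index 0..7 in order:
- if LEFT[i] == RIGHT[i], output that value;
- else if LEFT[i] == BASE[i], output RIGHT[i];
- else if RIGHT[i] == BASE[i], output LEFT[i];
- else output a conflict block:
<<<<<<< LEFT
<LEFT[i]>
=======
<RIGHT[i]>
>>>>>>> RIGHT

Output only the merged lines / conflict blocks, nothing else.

Final LEFT:  [india, india, golf, golf, golf, juliet, india, kilo]
Final RIGHT: [alpha, india, alpha, golf, charlie, juliet, india, kilo]
i=0: L=india=BASE, R=alpha -> take RIGHT -> alpha
i=1: L=india R=india -> agree -> india
i=2: L=golf, R=alpha=BASE -> take LEFT -> golf
i=3: L=golf R=golf -> agree -> golf
i=4: L=golf=BASE, R=charlie -> take RIGHT -> charlie
i=5: L=juliet R=juliet -> agree -> juliet
i=6: L=india R=india -> agree -> india
i=7: L=kilo R=kilo -> agree -> kilo

Answer: alpha
india
golf
golf
charlie
juliet
india
kilo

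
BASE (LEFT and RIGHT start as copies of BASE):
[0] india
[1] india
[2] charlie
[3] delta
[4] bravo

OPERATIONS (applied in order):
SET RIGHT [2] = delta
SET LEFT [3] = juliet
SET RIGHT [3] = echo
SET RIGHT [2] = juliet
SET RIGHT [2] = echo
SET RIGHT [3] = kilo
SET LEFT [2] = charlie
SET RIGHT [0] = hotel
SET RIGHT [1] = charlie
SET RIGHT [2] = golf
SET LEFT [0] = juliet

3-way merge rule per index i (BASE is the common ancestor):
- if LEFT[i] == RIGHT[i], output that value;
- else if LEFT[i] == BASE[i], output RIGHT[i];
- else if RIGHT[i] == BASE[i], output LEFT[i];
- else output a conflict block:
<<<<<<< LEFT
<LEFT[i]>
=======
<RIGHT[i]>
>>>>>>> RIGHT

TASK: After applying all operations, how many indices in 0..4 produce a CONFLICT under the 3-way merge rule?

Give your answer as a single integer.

Answer: 2

Derivation:
Final LEFT:  [juliet, india, charlie, juliet, bravo]
Final RIGHT: [hotel, charlie, golf, kilo, bravo]
i=0: BASE=india L=juliet R=hotel all differ -> CONFLICT
i=1: L=india=BASE, R=charlie -> take RIGHT -> charlie
i=2: L=charlie=BASE, R=golf -> take RIGHT -> golf
i=3: BASE=delta L=juliet R=kilo all differ -> CONFLICT
i=4: L=bravo R=bravo -> agree -> bravo
Conflict count: 2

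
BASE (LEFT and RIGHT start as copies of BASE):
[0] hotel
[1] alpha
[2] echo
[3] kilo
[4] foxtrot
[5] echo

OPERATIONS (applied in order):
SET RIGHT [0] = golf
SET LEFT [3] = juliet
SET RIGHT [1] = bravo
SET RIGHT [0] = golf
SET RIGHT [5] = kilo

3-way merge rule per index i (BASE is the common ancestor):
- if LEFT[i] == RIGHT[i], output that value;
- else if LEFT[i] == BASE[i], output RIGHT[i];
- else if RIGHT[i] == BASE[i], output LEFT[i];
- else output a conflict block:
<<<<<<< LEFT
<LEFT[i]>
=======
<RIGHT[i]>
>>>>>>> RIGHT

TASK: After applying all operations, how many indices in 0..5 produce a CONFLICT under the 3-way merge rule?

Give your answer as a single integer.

Final LEFT:  [hotel, alpha, echo, juliet, foxtrot, echo]
Final RIGHT: [golf, bravo, echo, kilo, foxtrot, kilo]
i=0: L=hotel=BASE, R=golf -> take RIGHT -> golf
i=1: L=alpha=BASE, R=bravo -> take RIGHT -> bravo
i=2: L=echo R=echo -> agree -> echo
i=3: L=juliet, R=kilo=BASE -> take LEFT -> juliet
i=4: L=foxtrot R=foxtrot -> agree -> foxtrot
i=5: L=echo=BASE, R=kilo -> take RIGHT -> kilo
Conflict count: 0

Answer: 0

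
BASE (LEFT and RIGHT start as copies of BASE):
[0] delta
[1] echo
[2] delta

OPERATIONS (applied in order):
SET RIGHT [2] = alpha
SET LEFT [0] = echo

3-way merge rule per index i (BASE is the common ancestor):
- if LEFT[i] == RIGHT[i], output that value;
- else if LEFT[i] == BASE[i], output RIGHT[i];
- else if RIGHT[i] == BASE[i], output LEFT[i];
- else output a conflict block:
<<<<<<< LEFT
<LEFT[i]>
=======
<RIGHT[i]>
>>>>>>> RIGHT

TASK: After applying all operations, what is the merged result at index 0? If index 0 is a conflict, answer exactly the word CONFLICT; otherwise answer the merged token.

Final LEFT:  [echo, echo, delta]
Final RIGHT: [delta, echo, alpha]
i=0: L=echo, R=delta=BASE -> take LEFT -> echo
i=1: L=echo R=echo -> agree -> echo
i=2: L=delta=BASE, R=alpha -> take RIGHT -> alpha
Index 0 -> echo

Answer: echo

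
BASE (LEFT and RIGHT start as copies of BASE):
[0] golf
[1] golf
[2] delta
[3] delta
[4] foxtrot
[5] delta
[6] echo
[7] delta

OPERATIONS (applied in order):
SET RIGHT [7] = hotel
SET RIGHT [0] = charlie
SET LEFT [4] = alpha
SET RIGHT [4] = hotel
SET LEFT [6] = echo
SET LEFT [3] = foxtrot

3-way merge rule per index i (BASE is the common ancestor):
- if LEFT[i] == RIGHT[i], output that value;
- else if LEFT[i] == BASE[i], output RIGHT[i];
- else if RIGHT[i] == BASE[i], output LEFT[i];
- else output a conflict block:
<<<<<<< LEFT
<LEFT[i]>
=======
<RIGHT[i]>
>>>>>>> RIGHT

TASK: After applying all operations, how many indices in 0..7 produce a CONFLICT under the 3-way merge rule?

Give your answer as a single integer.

Answer: 1

Derivation:
Final LEFT:  [golf, golf, delta, foxtrot, alpha, delta, echo, delta]
Final RIGHT: [charlie, golf, delta, delta, hotel, delta, echo, hotel]
i=0: L=golf=BASE, R=charlie -> take RIGHT -> charlie
i=1: L=golf R=golf -> agree -> golf
i=2: L=delta R=delta -> agree -> delta
i=3: L=foxtrot, R=delta=BASE -> take LEFT -> foxtrot
i=4: BASE=foxtrot L=alpha R=hotel all differ -> CONFLICT
i=5: L=delta R=delta -> agree -> delta
i=6: L=echo R=echo -> agree -> echo
i=7: L=delta=BASE, R=hotel -> take RIGHT -> hotel
Conflict count: 1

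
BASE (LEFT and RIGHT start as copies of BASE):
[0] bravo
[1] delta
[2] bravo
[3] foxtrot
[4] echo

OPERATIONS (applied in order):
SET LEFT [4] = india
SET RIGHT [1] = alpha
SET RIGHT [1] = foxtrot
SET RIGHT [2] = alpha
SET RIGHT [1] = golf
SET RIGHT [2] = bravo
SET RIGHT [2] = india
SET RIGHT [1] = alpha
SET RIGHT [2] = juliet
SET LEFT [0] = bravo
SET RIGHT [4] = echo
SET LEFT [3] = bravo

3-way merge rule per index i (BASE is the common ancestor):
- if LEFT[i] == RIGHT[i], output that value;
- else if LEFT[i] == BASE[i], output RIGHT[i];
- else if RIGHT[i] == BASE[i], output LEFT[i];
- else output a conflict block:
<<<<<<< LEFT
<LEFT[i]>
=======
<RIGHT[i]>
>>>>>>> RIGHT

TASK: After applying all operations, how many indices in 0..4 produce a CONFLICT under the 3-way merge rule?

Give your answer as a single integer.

Final LEFT:  [bravo, delta, bravo, bravo, india]
Final RIGHT: [bravo, alpha, juliet, foxtrot, echo]
i=0: L=bravo R=bravo -> agree -> bravo
i=1: L=delta=BASE, R=alpha -> take RIGHT -> alpha
i=2: L=bravo=BASE, R=juliet -> take RIGHT -> juliet
i=3: L=bravo, R=foxtrot=BASE -> take LEFT -> bravo
i=4: L=india, R=echo=BASE -> take LEFT -> india
Conflict count: 0

Answer: 0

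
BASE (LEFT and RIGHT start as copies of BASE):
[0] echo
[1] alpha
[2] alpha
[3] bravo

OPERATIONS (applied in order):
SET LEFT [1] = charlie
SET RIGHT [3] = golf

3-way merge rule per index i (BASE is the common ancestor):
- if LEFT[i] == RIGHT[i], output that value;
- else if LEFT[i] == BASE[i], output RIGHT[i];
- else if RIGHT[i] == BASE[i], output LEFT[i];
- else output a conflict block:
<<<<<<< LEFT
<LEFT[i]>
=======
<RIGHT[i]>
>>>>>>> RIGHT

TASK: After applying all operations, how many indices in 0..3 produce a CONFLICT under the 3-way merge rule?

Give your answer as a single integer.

Answer: 0

Derivation:
Final LEFT:  [echo, charlie, alpha, bravo]
Final RIGHT: [echo, alpha, alpha, golf]
i=0: L=echo R=echo -> agree -> echo
i=1: L=charlie, R=alpha=BASE -> take LEFT -> charlie
i=2: L=alpha R=alpha -> agree -> alpha
i=3: L=bravo=BASE, R=golf -> take RIGHT -> golf
Conflict count: 0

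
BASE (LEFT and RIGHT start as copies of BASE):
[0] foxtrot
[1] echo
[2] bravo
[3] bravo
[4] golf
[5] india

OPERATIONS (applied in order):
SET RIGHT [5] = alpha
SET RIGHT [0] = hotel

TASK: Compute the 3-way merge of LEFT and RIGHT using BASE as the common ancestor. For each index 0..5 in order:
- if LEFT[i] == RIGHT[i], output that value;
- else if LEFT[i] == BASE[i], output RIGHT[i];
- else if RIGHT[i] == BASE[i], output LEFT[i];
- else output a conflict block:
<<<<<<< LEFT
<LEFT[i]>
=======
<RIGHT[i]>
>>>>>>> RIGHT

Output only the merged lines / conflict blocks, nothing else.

Final LEFT:  [foxtrot, echo, bravo, bravo, golf, india]
Final RIGHT: [hotel, echo, bravo, bravo, golf, alpha]
i=0: L=foxtrot=BASE, R=hotel -> take RIGHT -> hotel
i=1: L=echo R=echo -> agree -> echo
i=2: L=bravo R=bravo -> agree -> bravo
i=3: L=bravo R=bravo -> agree -> bravo
i=4: L=golf R=golf -> agree -> golf
i=5: L=india=BASE, R=alpha -> take RIGHT -> alpha

Answer: hotel
echo
bravo
bravo
golf
alpha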